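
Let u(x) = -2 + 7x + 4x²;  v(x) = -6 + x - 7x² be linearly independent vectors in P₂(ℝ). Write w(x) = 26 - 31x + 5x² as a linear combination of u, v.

w = -4u - 3v

Take coordinate vectors relative to {1, x, x²}.
Write w = a₁u + a₂v and equate components.
Back-substitution yields (a₁, a₂) = (-4, -3).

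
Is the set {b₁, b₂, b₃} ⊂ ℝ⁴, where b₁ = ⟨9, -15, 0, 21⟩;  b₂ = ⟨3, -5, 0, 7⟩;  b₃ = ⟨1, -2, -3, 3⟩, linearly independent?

linearly dependent

Row-reduce the matrix whose columns are b₁, b₂, b₃.
The reduction yields 2 nonzero rows, so the rank is 2.
Since rank 2 < 3, the set is linearly dependent.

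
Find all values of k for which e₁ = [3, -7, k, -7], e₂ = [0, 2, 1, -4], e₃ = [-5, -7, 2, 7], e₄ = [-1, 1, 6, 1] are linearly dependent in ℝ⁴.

Place the vectors as rows of a 4×4 matrix; dependence ⇔ determinant zero.
The determinant works out to 44*k + 1408.
Solving 44*k + 1408 = 0 yields k = -32.

k = -32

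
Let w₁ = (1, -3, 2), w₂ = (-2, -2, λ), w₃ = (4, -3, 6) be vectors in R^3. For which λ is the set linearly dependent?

λ = -20/9

Dependence holds iff the 3×3 matrix [w₁ w₂ w₃] is singular.
Cofactor expansion gives det = -9*λ - 20.
This vanishes exactly when λ = -20/9.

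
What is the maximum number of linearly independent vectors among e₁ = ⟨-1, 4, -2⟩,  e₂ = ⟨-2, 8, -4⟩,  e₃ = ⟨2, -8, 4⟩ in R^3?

Put the 3×3 matrix [e₁|e₂|e₃] into echelon form.
The echelon form has 1 nonzero row, so the rank is 1.

1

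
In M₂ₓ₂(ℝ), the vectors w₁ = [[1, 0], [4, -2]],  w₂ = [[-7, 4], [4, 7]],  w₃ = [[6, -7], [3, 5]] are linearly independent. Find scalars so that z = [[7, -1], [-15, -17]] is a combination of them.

Work in coordinates with respect to the standard basis {E₁₁, E₁₂, E₂₁, E₂₂}.
Solve the system with w₁, w₂, w₃ as columns and z as the right-hand side.
Row-reducing the augmented matrix gives the unique coefficients (c₁, c₂, c₃) = (-1, -2, -1).

z = -w₁ - 2w₂ - w₃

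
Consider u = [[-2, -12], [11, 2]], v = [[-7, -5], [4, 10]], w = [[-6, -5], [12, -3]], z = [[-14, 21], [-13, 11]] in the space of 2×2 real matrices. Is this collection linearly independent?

Take coordinates with respect to the standard basis {E₁₁, E₁₂, E₂₁, E₂₂}.
The matrix [u|v|w|z] has determinant 0.
A zero determinant means the columns are linearly dependent.

linearly dependent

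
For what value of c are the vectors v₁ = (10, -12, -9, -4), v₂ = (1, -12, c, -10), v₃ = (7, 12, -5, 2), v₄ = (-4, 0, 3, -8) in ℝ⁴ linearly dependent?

c = -11/6

Place the vectors as rows of a 4×4 matrix; dependence ⇔ determinant zero.
The determinant works out to 1728*c + 3168.
This vanishes exactly when c = -11/6.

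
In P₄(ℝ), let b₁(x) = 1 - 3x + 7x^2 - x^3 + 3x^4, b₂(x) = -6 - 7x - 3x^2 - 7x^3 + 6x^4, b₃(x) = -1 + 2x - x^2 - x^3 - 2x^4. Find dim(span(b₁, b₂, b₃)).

dim = 3

Represent each element by its coordinate vector in ℝ⁵.
Apply Gaussian elimination to the matrix whose rows are b₁, b₂, b₃.
Reduction leaves 3 leading entries, giving rank 3.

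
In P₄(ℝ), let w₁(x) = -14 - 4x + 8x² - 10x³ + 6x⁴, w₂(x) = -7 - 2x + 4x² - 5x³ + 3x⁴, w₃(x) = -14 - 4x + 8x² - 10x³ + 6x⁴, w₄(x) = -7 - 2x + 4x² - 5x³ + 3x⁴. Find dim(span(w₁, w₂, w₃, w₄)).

dim = 1

Use coordinates relative to {1, x, …, x⁴}.
Row-reduce the 4×5 matrix with these as rows.
Exactly 1 pivot survives; hence the rank is 1.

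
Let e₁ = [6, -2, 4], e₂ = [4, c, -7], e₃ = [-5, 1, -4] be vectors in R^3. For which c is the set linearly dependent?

c = -11

The set is linearly dependent precisely when det[e₁; e₂; e₃] = 0.
The determinant works out to -4*c - 44.
Setting this to zero gives c = -11.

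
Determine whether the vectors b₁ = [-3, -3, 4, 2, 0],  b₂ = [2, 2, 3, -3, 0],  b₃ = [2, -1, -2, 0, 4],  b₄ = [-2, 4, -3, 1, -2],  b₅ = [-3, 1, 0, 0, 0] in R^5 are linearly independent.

linearly independent

Place the vectors as rows of a 5×5 matrix and reduce to echelon form.
The reduction yields 5 nonzero rows, so the rank is 5.
Since rank = 5 (the number of vectors), the set is linearly independent.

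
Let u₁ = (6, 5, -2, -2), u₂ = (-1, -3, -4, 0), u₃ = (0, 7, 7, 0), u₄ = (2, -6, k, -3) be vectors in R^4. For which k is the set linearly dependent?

k = -47/2

The set is linearly dependent precisely when det[u₁; u₂; u₃; u₄] = 0.
Cofactor expansion gives det = -14*k - 329.
This vanishes exactly when k = -47/2.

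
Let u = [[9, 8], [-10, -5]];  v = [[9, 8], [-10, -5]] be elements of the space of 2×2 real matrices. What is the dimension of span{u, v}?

Represent each element by its coordinate vector in ℝ⁴.
Row-reduce the 2×4 matrix with these as rows.
Reduction leaves 1 leading entry, giving rank 1.

dim = 1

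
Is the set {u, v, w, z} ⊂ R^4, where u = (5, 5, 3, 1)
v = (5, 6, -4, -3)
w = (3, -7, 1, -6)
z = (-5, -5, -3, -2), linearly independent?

linearly independent

Row-reduce the matrix whose columns are u, v, w, z.
The reduction yields 4 nonzero rows, so the rank is 4.
Since rank = 4 (the number of vectors), the set is linearly independent.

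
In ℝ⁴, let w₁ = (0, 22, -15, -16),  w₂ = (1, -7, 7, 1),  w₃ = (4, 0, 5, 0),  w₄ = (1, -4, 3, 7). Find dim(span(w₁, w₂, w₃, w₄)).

dim = 3

Row-reduce the 4×4 matrix with these as rows.
Exactly 3 pivots survive; hence the rank is 3.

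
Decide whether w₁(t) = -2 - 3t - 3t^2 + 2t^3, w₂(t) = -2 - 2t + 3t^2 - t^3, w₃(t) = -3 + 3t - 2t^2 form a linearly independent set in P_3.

Take coordinates with respect to the standard basis {1, t, …, t^3}.
Place the vectors as rows of a 3×4 matrix and reduce to echelon form.
The reduction yields 3 nonzero rows, so the rank is 3.
Since rank = 3 (the number of vectors), the set is linearly independent.

linearly independent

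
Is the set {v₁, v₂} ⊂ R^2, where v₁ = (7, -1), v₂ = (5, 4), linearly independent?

linearly independent

The matrix [v₁|v₂] has determinant 33.
A nonzero determinant means the columns are linearly independent.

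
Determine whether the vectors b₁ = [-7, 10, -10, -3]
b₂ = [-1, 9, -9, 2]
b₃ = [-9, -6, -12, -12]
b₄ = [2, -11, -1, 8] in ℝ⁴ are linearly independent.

linearly independent

Row-reduce the matrix whose columns are b₁, b₂, b₃, b₄.
The reduction yields 4 nonzero rows, so the rank is 4.
Since rank = 4 (the number of vectors), the set is linearly independent.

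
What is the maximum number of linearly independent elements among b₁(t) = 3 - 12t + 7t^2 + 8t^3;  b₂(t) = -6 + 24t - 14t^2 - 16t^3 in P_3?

1

Pass to coordinate vectors with respect to the basis {1, t, …, t^3}.
Form the matrix with b₁, b₂ as columns and reduce.
The echelon form has 1 nonzero row, so the rank is 1.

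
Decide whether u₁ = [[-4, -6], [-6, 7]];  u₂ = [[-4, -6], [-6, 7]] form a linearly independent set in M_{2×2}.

Write each element as a coordinate vector in ℝ⁴ using {E₁₁, E₁₂, E₂₁, E₂₂}.
Row-reduce the matrix whose columns are u₁, u₂.
The reduction yields 1 nonzero row, so the rank is 1.
Since rank 1 < 2, the set is linearly dependent.
Indeed u₁ - u₂ = 0.

linearly dependent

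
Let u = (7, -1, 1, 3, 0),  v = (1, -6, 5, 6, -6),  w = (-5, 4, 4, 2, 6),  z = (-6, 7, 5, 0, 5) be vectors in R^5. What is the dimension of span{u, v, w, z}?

Put the 5×4 matrix [u|v|w|z] into echelon form.
Exactly 4 pivots survive; hence the rank is 4.

4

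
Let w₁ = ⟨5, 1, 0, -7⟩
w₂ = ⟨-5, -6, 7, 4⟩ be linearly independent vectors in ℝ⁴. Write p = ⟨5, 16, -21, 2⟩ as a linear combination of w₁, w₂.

p = -2w₁ - 3w₂

Write p = α₁w₁ + α₂w₂ and equate components.
The system has the unique solution (α₁, α₂) = (-2, -3).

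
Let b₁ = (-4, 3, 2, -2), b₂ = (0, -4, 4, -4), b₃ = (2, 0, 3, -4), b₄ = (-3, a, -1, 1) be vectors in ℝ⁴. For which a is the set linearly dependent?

The vectors are dependent exactly when the determinant of the matrix with rows b₁, b₂, b₃, b₄ vanishes.
The determinant works out to 16*a - 76.
This vanishes exactly when a = 19/4.

a = 19/4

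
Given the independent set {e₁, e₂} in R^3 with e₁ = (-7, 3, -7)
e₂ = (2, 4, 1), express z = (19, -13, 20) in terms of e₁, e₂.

Set up the augmented matrix [e₁ | e₂ | z] and row-reduce.
The system has the unique solution (a₁, a₂) = (-3, -1).

z = -3e₁ - e₂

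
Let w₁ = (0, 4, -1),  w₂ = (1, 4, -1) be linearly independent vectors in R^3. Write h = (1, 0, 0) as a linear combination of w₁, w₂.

h = -w₁ + w₂

Solve the system with w₁, w₂ as columns and h as the right-hand side.
The system has the unique solution (c₁, c₂) = (-1, 1).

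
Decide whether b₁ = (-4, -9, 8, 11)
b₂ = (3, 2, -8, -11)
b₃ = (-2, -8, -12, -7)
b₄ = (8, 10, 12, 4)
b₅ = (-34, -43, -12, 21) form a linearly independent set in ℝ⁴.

There are 5 vectors in a 4-dimensional space, so they cannot be linearly independent.

linearly dependent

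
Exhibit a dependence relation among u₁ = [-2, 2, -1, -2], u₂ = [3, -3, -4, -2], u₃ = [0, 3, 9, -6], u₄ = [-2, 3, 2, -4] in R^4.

Row-reduce the matrix with u₁, u₂, u₃, u₄ as columns; the null space gives the coefficients.
A generator of the null space is (3, 0, 1, -3).

3u₁ + u₃ - 3u₄ = 0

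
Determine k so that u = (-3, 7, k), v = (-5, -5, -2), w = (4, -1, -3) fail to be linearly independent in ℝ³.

Place the vectors as rows of a 3×3 matrix; dependence ⇔ determinant zero.
The determinant works out to 25*k - 200.
This vanishes exactly when k = 8.

k = 8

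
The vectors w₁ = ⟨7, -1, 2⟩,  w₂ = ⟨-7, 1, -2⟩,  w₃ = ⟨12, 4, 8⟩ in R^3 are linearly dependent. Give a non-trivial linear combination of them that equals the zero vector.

w₁ + w₂ = 0

Set up α₁w₁ + … + α₃w₃ = 0 and solve the homogeneous system.
A generator of the null space is (1, 1, 0).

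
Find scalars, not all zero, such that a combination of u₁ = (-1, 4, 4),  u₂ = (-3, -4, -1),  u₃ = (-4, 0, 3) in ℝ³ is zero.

Row-reduce the matrix with u₁, u₂, u₃ as columns; the null space gives the coefficients.
One solution (up to scaling) is (1, 1, -1).

u₁ + u₂ - u₃ = 0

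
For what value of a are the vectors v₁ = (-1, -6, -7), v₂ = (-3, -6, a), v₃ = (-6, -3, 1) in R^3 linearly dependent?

The set is linearly dependent precisely when det[v₁; v₂; v₃] = 0.
Cofactor expansion gives det = 33*a + 177.
Solving 33*a + 177 = 0 yields a = -59/11.

a = -59/11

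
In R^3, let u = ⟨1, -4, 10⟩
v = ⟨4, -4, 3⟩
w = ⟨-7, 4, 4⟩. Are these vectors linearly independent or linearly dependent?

linearly dependent

The matrix [u|v|w] has determinant 0.
A zero determinant means the columns are linearly dependent.
Indeed u - 2v - w = 0.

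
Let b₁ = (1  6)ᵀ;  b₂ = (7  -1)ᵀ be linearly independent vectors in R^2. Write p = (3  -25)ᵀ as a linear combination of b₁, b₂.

p = -4b₁ + b₂

Write p = a₁b₁ + a₂b₂ and equate components.
Back-substitution yields (a₁, a₂) = (-4, 1).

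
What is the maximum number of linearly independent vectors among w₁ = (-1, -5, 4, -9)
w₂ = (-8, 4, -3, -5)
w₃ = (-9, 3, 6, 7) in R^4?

3

Form the matrix with w₁, w₂, w₃ as columns and reduce.
Reduction leaves 3 leading entries, giving rank 3.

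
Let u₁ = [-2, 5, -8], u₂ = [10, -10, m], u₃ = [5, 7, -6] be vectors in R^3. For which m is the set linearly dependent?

m = 20

The set is linearly dependent precisely when det[u₁; u₂; u₃] = 0.
Expanding, det = 39*m - 780.
Solving 39*m - 780 = 0 yields m = 20.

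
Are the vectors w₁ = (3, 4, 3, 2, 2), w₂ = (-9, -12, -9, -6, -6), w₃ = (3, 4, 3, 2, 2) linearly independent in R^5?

Place the vectors as rows of a 3×5 matrix and reduce to echelon form.
The reduction yields 1 nonzero row, so the rank is 1.
Since rank 1 < 3, the set is linearly dependent.
Indeed 3w₁ + w₂ = 0.

linearly dependent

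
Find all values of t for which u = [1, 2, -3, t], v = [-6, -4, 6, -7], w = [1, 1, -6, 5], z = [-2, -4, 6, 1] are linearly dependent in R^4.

t = -1/2

Dependence holds iff the 4×4 matrix [u v w z] is singular.
The determinant works out to -72*t - 36.
This vanishes exactly when t = -1/2.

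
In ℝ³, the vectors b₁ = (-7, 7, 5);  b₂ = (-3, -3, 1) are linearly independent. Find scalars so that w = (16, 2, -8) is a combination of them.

Set up the augmented matrix [b₁ | b₂ | w] and row-reduce.
Row-reducing the augmented matrix gives the unique coefficients (α₁, α₂) = (-1, -3).

w = -b₁ - 3b₂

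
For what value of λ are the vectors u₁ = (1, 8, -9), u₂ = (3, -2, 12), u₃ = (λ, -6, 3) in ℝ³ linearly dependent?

λ = -2

Place the vectors as rows of a 3×3 matrix; dependence ⇔ determinant zero.
The determinant works out to 78*λ + 156.
This vanishes exactly when λ = -2.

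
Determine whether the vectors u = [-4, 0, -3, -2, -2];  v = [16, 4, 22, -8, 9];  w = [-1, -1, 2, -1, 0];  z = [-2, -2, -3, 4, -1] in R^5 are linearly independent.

linearly dependent

Place the vectors as rows of a 4×5 matrix and reduce to echelon form.
The reduction yields 3 nonzero rows, so the rank is 3.
Since rank 3 < 4, the set is linearly dependent.
Indeed 3u + v - 2w + 3z = 0.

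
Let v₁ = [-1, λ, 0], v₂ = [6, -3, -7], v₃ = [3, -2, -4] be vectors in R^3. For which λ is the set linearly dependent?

λ = -2/3

The set is linearly dependent precisely when det[v₁; v₂; v₃] = 0.
The determinant works out to 3*λ + 2.
Setting this to zero gives λ = -2/3.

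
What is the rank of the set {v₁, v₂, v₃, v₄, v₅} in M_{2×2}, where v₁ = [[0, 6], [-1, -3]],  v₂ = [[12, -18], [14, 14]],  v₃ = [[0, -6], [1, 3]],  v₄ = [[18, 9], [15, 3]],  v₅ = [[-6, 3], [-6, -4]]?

2

Pass to coordinate vectors with respect to the basis {E₁₁, E₁₂, E₂₁, E₂₂}.
Row-reduce the 5×4 matrix with these as rows.
Exactly 2 pivots survive; hence the rank is 2.
(With 5 elements in a 4-dimensional space the rank is at most 4.)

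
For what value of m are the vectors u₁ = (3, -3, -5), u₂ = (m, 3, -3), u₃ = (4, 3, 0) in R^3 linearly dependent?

m = 41/5

The set is linearly dependent precisely when det[u₁; u₂; u₃] = 0.
The determinant works out to 123 - 15*m.
Setting this to zero gives m = 41/5.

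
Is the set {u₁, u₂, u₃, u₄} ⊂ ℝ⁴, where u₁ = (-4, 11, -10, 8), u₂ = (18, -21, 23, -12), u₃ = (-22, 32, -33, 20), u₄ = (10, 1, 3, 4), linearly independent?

The matrix [u₁|u₂|u₃|u₄] has determinant 0.
A zero determinant means the columns are linearly dependent.
Indeed u₁ - u₂ - u₃ = 0.

linearly dependent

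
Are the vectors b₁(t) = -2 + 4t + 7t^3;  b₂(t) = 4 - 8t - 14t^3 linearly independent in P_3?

Take coordinates with respect to the standard basis {1, t, …, t^3}.
Row-reduce the matrix whose columns are b₁, b₂.
The reduction yields 1 nonzero row, so the rank is 1.
Since rank 1 < 2, the set is linearly dependent.
Indeed 2b₁ + b₂ = 0.

linearly dependent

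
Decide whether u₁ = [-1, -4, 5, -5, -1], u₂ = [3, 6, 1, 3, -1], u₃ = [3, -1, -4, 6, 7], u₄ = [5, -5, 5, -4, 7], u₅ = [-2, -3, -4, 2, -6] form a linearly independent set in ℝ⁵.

Place the vectors as rows of a 5×5 matrix and reduce to echelon form.
The reduction yields 5 nonzero rows, so the rank is 5.
Since rank = 5 (the number of vectors), the set is linearly independent.

linearly independent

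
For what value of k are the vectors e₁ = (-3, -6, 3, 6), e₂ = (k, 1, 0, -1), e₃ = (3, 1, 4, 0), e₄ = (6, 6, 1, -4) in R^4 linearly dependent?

k = 7/10

The set is linearly dependent precisely when det[e₁; e₂; e₃; e₄] = 0.
The determinant works out to 30*k - 21.
Setting this to zero gives k = 7/10.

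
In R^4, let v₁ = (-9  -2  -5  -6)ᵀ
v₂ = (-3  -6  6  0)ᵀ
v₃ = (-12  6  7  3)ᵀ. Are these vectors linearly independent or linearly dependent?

Row-reduce the matrix whose columns are v₁, v₂, v₃.
The reduction yields 3 nonzero rows, so the rank is 3.
Since rank = 3 (the number of vectors), the set is linearly independent.

linearly independent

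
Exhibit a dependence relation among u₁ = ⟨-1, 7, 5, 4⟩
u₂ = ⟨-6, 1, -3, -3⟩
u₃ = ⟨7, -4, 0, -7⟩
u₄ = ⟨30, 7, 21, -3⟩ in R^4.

Row-reduce the matrix with u₁, u₂, u₃, u₄ as columns; the null space gives the coefficients.
One solution (up to scaling) is (3, -2, 3, -1).

3u₁ - 2u₂ + 3u₃ - u₄ = 0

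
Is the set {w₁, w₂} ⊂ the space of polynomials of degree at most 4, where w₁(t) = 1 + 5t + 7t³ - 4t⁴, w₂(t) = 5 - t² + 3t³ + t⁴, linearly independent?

Take coordinates with respect to the standard basis {1, t, …, t⁴}.
Row-reduce the matrix whose columns are w₁, w₂.
The reduction yields 2 nonzero rows, so the rank is 2.
Since rank = 2 (the number of vectors), the set is linearly independent.

linearly independent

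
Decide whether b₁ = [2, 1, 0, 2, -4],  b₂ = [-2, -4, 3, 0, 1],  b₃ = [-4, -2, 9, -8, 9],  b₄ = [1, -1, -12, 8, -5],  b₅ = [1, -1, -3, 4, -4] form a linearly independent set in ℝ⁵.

linearly dependent

Row-reduce the matrix whose columns are b₁, b₂, b₃, b₄, b₅.
The reduction yields 3 nonzero rows, so the rank is 3.
Since rank 3 < 5, the set is linearly dependent.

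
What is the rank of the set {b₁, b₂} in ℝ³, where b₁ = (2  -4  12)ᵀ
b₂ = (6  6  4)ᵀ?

2

Put the 3×2 matrix [b₁|b₂] into echelon form.
Reduction leaves 2 leading entries, giving rank 2.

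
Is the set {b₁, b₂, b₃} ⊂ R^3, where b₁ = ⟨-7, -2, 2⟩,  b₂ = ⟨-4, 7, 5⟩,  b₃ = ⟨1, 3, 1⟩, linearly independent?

Row-reduce the matrix whose columns are b₁, b₂, b₃.
The reduction yields 2 nonzero rows, so the rank is 2.
Since rank 2 < 3, the set is linearly dependent.

linearly dependent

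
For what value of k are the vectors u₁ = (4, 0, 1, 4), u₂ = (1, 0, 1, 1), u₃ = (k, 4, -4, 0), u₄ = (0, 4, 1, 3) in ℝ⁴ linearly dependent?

The vectors are dependent exactly when the determinant of the matrix with rows u₁, u₂, u₃, u₄ vanishes.
The determinant works out to -12*k - 36.
This vanishes exactly when k = -3.

k = -3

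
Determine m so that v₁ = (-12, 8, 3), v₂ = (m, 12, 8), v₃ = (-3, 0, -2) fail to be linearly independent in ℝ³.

m = -51/4

The set is linearly dependent precisely when det[v₁; v₂; v₃] = 0.
Cofactor expansion gives det = 16*m + 204.
Solving 16*m + 204 = 0 yields m = -51/4.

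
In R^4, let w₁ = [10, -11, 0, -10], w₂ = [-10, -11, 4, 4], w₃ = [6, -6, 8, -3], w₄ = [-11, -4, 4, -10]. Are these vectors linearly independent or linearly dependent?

Form the 4×4 matrix with these as columns; its determinant is 30300.
A nonzero determinant means the columns are linearly independent.

linearly independent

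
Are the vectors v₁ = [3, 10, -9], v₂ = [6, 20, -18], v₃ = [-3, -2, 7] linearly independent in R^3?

Row-reduce the matrix whose columns are v₁, v₂, v₃.
The reduction yields 2 nonzero rows, so the rank is 2.
Since rank 2 < 3, the set is linearly dependent.

linearly dependent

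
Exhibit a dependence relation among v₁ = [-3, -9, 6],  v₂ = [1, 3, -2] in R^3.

v₁ + 3v₂ = 0

Row-reduce the matrix with v₁, v₂ as columns; the null space gives the coefficients.
One solution (up to scaling) is (1, 3).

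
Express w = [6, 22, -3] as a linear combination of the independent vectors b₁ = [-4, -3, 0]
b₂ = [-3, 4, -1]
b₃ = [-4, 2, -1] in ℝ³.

Set up the augmented matrix [b₁ | b₂ | b₃ | w] and row-reduce.
Row-reducing the augmented matrix gives the unique coefficients (c₁, c₂, c₃) = (-4, 2, 1).

w = -4b₁ + 2b₂ + b₃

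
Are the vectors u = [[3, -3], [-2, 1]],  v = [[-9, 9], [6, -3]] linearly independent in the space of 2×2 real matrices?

linearly dependent

Take coordinates with respect to the standard basis {E₁₁, E₁₂, E₂₁, E₂₂}.
One vector is a scalar multiple of another, so the set is dependent.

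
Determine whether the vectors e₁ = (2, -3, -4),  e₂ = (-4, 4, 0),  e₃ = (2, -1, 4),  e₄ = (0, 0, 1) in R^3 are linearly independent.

linearly dependent

There are 4 vectors in a 3-dimensional space, so they cannot be linearly independent.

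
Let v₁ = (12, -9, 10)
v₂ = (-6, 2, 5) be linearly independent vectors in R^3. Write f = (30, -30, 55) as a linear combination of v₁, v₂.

f = 4v₁ + 3v₂

Write f = a₁v₁ + a₂v₂ and equate components.
The system has the unique solution (a₁, a₂) = (4, 3).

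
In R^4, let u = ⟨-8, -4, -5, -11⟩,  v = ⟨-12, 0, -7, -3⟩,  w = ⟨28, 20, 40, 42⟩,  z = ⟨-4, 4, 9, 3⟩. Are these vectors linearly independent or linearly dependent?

linearly dependent

Row-reduce the matrix whose columns are u, v, w, z.
The reduction yields 3 nonzero rows, so the rank is 3.
Since rank 3 < 4, the set is linearly dependent.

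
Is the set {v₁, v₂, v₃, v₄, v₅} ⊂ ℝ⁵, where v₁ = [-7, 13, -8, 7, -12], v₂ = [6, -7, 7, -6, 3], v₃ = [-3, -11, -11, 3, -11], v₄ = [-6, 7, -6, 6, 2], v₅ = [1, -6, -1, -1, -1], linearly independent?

linearly dependent

Form the 5×5 matrix with these as columns; its determinant is 0.
A zero determinant means the columns are linearly dependent.
Indeed 3v₁ + 11v₂ + v₃ + 7v₄ = 0.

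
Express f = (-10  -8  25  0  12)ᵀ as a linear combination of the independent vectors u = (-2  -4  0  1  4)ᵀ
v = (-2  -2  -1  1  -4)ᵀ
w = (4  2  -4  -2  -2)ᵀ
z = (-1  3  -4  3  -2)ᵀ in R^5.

f = -u - v - 4w - 2z

Solve the system with u, v, w, z as columns and f as the right-hand side.
The system has the unique solution (α₁, …, α₄) = (-1, -1, -4, -2).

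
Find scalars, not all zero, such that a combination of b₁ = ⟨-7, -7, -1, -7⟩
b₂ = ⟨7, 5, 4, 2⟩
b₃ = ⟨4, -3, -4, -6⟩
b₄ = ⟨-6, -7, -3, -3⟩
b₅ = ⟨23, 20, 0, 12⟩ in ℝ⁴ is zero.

Solve the homogeneous system with b₁, b₂, b₃, b₄, b₅ as columns by row-reducing the coefficient matrix.
A generator of the null space is (2, 1, -1, 2, 1).

2b₁ + b₂ - b₃ + 2b₄ + b₅ = 0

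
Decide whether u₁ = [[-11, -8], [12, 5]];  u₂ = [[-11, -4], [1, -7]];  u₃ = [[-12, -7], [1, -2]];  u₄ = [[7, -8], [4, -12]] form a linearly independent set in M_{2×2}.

Write each element as a coordinate vector in ℝ⁴ using {E₁₁, E₁₂, E₂₁, E₂₂}.
Form the 4×4 matrix with these as columns; its determinant is -13097.
A nonzero determinant means the columns are linearly independent.

linearly independent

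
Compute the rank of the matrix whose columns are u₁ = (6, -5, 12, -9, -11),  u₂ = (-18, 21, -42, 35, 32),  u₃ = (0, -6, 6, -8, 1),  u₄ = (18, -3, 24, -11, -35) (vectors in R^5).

Form the matrix with u₁, u₂, u₃, u₄ as columns and reduce.
The echelon form has 2 nonzero rows, so the rank is 2.

rank 2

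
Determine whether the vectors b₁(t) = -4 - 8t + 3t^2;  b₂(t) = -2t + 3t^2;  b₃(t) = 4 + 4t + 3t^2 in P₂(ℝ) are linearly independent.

linearly dependent

Take coordinates with respect to the standard basis {1, t, t^2}.
Place the vectors as rows of a 3×3 matrix and reduce to echelon form.
The reduction yields 2 nonzero rows, so the rank is 2.
Since rank 2 < 3, the set is linearly dependent.
Indeed b₁ - 2b₂ + b₃ = 0.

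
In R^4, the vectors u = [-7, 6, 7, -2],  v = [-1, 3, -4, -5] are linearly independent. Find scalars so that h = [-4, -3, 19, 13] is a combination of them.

Set up the augmented matrix [u | v | h] and row-reduce.
Row-reducing the augmented matrix gives the unique coefficients (c₁, c₂) = (1, -3).

h = u - 3v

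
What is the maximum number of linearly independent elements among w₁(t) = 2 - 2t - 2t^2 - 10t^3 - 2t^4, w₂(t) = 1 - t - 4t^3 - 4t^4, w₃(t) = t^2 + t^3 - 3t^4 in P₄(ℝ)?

2

Use coordinates relative to {1, t, …, t^4}.
Form the matrix with w₁, w₂, w₃ as columns and reduce.
Exactly 2 pivots survive; hence the rank is 2.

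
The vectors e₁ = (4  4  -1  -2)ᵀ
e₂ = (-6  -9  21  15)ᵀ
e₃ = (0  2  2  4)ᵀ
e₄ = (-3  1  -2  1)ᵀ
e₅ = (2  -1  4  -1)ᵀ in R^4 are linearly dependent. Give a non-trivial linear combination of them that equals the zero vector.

3e₁ + e₂ - 3e₃ - 3e₅ = 0

Solve the homogeneous system with e₁, e₂, e₃, e₄, e₅ as columns by row-reducing the coefficient matrix.
A generator of the null space is (3, 1, -3, 0, -3).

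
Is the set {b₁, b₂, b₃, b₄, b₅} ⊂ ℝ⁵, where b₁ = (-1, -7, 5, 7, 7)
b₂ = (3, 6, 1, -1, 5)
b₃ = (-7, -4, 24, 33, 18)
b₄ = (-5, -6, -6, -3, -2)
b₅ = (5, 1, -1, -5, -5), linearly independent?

linearly dependent

Place the vectors as rows of a 5×5 matrix and reduce to echelon form.
The reduction yields 4 nonzero rows, so the rank is 4.
Since rank 4 < 5, the set is linearly dependent.
Indeed b₁ - 2b₂ - b₃ - 3b₄ - 3b₅ = 0.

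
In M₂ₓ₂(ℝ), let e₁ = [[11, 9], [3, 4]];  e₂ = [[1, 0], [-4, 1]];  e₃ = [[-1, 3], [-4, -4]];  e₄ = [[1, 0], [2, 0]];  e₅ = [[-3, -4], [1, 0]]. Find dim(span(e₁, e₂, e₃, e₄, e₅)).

Use coordinates relative to {E₁₁, E₁₂, E₂₁, E₂₂}.
Put the 4×5 matrix [e₁|e₂|e₃|e₄|e₅] into echelon form.
The echelon form has 4 nonzero rows, so the rank is 4.
(With 5 elements in a 4-dimensional space the rank is at most 4.)

4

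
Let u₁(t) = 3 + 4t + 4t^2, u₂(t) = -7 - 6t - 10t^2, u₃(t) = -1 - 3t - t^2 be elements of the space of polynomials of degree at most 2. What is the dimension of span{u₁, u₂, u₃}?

Represent each element by its coordinate vector in ℝ³.
Apply Gaussian elimination to the matrix whose rows are u₁, u₂, u₃.
There are 2 pivot columns, so rank = 2.

dim = 2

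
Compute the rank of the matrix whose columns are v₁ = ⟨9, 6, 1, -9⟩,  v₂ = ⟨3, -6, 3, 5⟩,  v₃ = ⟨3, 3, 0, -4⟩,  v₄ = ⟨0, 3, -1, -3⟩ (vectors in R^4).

2

Row-reduce the 4×4 matrix with these as rows.
Reduction leaves 2 leading entries, giving rank 2.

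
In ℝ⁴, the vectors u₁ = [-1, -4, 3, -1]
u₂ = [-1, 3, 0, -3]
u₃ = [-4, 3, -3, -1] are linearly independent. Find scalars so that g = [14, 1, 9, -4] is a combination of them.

Set up the augmented matrix [u₁ | u₂ | u₃ | g] and row-reduce.
Back-substitution yields (α₁, α₂, α₃) = (-1, 3, -4).

g = -u₁ + 3u₂ - 4u₃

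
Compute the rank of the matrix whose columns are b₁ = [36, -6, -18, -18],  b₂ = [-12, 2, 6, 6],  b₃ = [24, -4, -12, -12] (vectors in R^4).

Put the 4×3 matrix [b₁|b₂|b₃] into echelon form.
The echelon form has 1 nonzero row, so the rank is 1.

1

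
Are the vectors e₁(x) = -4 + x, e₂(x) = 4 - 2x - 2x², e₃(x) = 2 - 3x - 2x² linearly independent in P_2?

Take coordinates with respect to the standard basis {1, x, x²}.
Place the vectors as rows of a 3×3 matrix and reduce to echelon form.
The reduction yields 3 nonzero rows, so the rank is 3.
Since rank = 3 (the number of vectors), the set is linearly independent.

linearly independent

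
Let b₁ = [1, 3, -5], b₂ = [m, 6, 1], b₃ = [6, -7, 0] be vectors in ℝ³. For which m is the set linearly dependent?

m = -41/7

The vectors are dependent exactly when the determinant of the matrix with rows b₁, b₂, b₃ vanishes.
The determinant works out to 35*m + 205.
This vanishes exactly when m = -41/7.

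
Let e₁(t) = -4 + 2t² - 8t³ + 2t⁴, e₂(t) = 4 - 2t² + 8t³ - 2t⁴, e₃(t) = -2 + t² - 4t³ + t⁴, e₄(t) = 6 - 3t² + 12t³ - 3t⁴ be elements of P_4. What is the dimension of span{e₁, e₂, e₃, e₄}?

Use coordinates relative to {1, t, …, t⁴}.
Apply Gaussian elimination to the matrix whose rows are e₁, e₂, e₃, e₄.
Exactly 1 pivot survives; hence the rank is 1.

1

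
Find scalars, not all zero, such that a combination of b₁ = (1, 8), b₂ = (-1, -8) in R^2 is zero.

b₁ + b₂ = 0

Row-reduce the matrix with b₁, b₂ as columns; the null space gives the coefficients.
The free variable yields coefficients (1, 1) (any nonzero multiple also works).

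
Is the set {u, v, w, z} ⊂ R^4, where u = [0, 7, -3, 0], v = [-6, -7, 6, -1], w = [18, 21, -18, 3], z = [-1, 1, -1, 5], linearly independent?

One vector is a scalar multiple of another, so the set is dependent.

linearly dependent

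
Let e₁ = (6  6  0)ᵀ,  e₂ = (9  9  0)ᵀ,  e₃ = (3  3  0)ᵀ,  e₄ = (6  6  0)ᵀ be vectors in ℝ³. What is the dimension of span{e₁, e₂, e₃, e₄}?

dim = 1

Form the matrix with e₁, e₂, e₃, e₄ as columns and reduce.
There is 1 pivot column, so rank = 1.
(With 4 elements in a 3-dimensional space the rank is at most 3.)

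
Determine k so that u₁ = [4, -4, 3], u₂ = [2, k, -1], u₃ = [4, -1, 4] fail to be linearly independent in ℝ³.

The vectors are dependent exactly when the determinant of the matrix with rows u₁, u₂, u₃ vanishes.
Cofactor expansion gives det = 4*k + 38.
This vanishes exactly when k = -19/2.

k = -19/2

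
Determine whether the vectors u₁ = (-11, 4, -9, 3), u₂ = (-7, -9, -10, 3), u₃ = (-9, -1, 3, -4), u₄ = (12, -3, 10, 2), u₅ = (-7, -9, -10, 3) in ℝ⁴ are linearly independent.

There are 5 vectors in a 4-dimensional space, so they cannot be linearly independent.

linearly dependent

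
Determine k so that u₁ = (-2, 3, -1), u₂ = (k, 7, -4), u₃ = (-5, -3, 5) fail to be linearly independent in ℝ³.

k = -7/4

The vectors are dependent exactly when the determinant of the matrix with rows u₁, u₂, u₃ vanishes.
Expanding, det = -12*k - 21.
This vanishes exactly when k = -7/4.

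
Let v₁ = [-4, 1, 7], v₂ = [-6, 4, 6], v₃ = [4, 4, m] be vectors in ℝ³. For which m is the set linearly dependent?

m = -16

Dependence holds iff the 3×3 matrix [v₁ v₂ v₃] is singular.
Expanding, det = -10*m - 160.
Setting this to zero gives m = -16.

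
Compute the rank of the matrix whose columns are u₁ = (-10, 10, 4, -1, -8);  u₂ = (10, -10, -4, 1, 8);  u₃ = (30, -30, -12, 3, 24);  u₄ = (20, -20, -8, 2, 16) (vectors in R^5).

1

Apply Gaussian elimination to the matrix whose rows are u₁, u₂, u₃, u₄.
There is 1 pivot column, so rank = 1.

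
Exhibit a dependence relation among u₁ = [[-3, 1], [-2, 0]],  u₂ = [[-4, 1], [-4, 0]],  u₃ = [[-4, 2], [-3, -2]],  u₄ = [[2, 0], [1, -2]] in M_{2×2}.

Write each element as a vector in ℝ⁴ using {E₁₁, E₁₂, E₂₁, E₂₂}.
Solve the homogeneous system with u₁, u₂, u₃, u₄ as columns by row-reducing the coefficient matrix.
A generator of the null space is (2, 0, -1, 1).

2u₁ - u₃ + u₄ = 0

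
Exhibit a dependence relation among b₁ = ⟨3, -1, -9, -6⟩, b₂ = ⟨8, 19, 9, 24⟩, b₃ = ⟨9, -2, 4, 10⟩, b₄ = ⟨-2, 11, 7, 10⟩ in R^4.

b₁ - b₂ + b₃ + 2b₄ = 0

Set up α₁b₁ + … + α₄b₄ = 0 and solve the homogeneous system.
The free variable yields coefficients (1, -1, 1, 2) (any nonzero multiple also works).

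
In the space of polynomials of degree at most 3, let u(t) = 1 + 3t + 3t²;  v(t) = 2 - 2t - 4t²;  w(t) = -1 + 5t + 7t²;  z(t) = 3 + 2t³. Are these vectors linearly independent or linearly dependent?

Write each element as a coordinate vector in ℝ⁴ using {1, t, …, t³}.
Form the 4×4 matrix with these as columns; its determinant is 0.
A zero determinant means the columns are linearly dependent.
Indeed u - v - w = 0.

linearly dependent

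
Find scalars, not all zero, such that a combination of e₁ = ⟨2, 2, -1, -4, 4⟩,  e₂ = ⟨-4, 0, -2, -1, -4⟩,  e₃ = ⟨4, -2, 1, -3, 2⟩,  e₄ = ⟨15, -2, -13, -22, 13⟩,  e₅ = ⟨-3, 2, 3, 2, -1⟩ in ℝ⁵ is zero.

3e₁ + e₂ + e₃ - e₄ - 3e₅ = 0

Set up α₁e₁ + … + α₅e₅ = 0 and solve the homogeneous system.
The free variable yields coefficients (3, 1, 1, -1, -3) (any nonzero multiple also works).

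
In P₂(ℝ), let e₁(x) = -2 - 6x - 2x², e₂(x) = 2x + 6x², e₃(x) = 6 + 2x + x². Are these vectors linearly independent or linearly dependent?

Write each element as a coordinate vector in ℝ³ using {1, x, x²}.
Row-reduce the matrix whose columns are e₁, e₂, e₃.
The reduction yields 3 nonzero rows, so the rank is 3.
Since rank = 3 (the number of vectors), the set is linearly independent.

linearly independent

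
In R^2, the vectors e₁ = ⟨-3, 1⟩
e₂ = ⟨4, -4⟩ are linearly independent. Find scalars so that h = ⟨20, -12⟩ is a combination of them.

h = -4e₁ + 2e₂

Set up the augmented matrix [e₁ | e₂ | h] and row-reduce.
Back-substitution yields (a₁, a₂) = (-4, 2).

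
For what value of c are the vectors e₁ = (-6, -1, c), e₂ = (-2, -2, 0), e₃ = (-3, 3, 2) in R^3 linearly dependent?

c = 5/3

Dependence holds iff the 3×3 matrix [e₁ e₂ e₃] is singular.
Cofactor expansion gives det = 20 - 12*c.
This vanishes exactly when c = 5/3.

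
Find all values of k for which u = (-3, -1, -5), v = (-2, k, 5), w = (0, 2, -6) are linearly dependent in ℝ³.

Dependence holds iff the 3×3 matrix [u v w] is singular.
The determinant works out to 18*k + 62.
Solving 18*k + 62 = 0 yields k = -31/9.

k = -31/9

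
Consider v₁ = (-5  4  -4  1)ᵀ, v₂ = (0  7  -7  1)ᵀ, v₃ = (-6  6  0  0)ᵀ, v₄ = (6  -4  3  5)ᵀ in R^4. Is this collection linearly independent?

The matrix [v₁|v₂|v₃|v₄] has determinant -1230.
A nonzero determinant means the columns are linearly independent.

linearly independent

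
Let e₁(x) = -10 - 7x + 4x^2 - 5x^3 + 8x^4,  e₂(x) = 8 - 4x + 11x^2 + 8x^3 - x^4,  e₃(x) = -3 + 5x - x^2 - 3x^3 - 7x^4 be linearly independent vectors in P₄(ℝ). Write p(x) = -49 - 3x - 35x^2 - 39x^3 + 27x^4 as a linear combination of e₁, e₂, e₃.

p = 2e₁ - 4e₂ - e₃

Identify each element with its coordinate vector in ℝ⁵ via {1, x, …, x^4}.
Solve the system with e₁, e₂, e₃ as columns and p as the right-hand side.
The system has the unique solution (c₁, c₂, c₃) = (2, -4, -1).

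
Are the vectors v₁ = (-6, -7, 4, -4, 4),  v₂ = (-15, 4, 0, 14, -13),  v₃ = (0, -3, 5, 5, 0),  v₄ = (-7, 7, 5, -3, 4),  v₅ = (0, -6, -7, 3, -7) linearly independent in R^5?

linearly dependent

Place the vectors as rows of a 5×5 matrix and reduce to echelon form.
The reduction yields 4 nonzero rows, so the rank is 4.
Since rank 4 < 5, the set is linearly dependent.
Indeed v₁ + v₂ - 2v₃ - 3v₄ - 3v₅ = 0.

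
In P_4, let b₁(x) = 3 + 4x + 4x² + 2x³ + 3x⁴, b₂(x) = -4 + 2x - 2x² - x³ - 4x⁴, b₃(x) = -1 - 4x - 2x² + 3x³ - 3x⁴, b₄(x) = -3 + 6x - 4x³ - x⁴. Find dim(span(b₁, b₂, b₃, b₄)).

3

Represent each element by its coordinate vector in ℝ⁵.
Form the matrix with b₁, b₂, b₃, b₄ as columns and reduce.
The echelon form has 3 nonzero rows, so the rank is 3.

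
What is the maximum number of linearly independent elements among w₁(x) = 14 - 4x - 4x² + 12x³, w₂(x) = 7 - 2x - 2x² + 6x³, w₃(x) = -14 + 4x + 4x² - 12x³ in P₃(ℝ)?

Pass to coordinate vectors with respect to the basis {1, x, …, x³}.
Form the matrix with w₁, w₂, w₃ as columns and reduce.
The echelon form has 1 nonzero row, so the rank is 1.

1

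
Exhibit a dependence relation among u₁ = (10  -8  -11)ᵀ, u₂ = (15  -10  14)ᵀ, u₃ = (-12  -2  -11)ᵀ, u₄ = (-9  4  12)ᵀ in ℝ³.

3u₁ - u₂ - u₃ + 3u₄ = 0

Set up α₁u₁ + … + α₄u₄ = 0 and solve the homogeneous system.
The free variable yields coefficients (3, -1, -1, 3) (any nonzero multiple also works).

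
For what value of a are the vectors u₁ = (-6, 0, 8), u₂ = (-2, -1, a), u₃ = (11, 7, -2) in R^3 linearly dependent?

The vectors are dependent exactly when the determinant of the matrix with rows u₁, u₂, u₃ vanishes.
The determinant works out to 42*a - 36.
Solving 42*a - 36 = 0 yields a = 6/7.

a = 6/7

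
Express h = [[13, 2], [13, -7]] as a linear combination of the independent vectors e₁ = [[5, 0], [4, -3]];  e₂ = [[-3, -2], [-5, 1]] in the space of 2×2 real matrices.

h = 2e₁ - e₂

Take coordinate vectors relative to {E₁₁, E₁₂, E₂₁, E₂₂}.
Since e₁, e₂ are independent, the coefficients expressing h are uniquely determined by a linear system.
Back-substitution yields (a₁, a₂) = (2, -1).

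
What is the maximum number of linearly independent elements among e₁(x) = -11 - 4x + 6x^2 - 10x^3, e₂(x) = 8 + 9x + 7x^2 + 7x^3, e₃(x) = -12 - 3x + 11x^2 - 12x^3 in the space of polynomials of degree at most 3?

Use coordinates relative to {1, x, …, x^3}.
Form the matrix with e₁, e₂, e₃ as columns and reduce.
Reduction leaves 3 leading entries, giving rank 3.

3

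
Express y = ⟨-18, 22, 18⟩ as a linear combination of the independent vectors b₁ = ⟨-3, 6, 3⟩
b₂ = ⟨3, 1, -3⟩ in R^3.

Write y = c₁b₁ + c₂b₂ and equate components.
Back-substitution yields (c₁, c₂) = (4, -2).

y = 4b₁ - 2b₂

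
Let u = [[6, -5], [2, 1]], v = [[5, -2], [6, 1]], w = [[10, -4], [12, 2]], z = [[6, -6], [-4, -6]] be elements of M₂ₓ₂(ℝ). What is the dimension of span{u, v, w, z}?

Represent each element by its coordinate vector in ℝ⁴.
Row-reduce the 4×4 matrix with these as rows.
There are 3 pivot columns, so rank = 3.

dim = 3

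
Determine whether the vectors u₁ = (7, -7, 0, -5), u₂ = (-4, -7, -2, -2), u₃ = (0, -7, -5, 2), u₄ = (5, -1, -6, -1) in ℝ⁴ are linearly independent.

The matrix [u₁|u₂|u₃|u₄] has determinant -2406.
A nonzero determinant means the columns are linearly independent.

linearly independent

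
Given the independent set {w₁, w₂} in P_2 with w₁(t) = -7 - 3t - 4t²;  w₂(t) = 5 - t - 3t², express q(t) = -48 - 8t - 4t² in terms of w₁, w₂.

q = 4w₁ - 4w₂

Work in coordinates with respect to the standard basis {1, t, t²}.
Write q = c₁w₁ + c₂w₂ and equate components.
Row-reducing the augmented matrix gives the unique coefficients (c₁, c₂) = (4, -4).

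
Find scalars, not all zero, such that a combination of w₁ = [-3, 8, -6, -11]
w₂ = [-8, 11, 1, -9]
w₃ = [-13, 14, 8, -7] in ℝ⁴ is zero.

Set up α₁w₁ + … + α₃w₃ = 0 and solve the homogeneous system.
A generator of the null space is (1, -2, 1).

w₁ - 2w₂ + w₃ = 0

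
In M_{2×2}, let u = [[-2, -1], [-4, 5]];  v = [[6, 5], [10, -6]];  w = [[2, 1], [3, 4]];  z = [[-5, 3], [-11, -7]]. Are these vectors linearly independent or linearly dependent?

linearly independent

Take coordinates with respect to the standard basis {E₁₁, E₁₂, E₂₁, E₂₂}.
Place the vectors as rows of a 4×4 matrix and reduce to echelon form.
The reduction yields 4 nonzero rows, so the rank is 4.
Since rank = 4 (the number of vectors), the set is linearly independent.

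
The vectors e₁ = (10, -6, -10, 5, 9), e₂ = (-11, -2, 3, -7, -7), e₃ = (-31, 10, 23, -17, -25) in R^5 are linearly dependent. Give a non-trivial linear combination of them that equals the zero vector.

2e₁ - e₂ + e₃ = 0

Solve the homogeneous system with e₁, e₂, e₃ as columns by row-reducing the coefficient matrix.
A generator of the null space is (2, -1, 1).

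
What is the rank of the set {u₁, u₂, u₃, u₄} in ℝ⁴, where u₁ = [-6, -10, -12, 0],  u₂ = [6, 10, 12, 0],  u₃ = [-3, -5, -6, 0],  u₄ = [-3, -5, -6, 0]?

Row-reduce the 4×4 matrix with these as rows.
Exactly 1 pivot survives; hence the rank is 1.

1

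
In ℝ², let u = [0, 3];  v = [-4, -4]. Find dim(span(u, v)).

2

Form the matrix with u, v as columns and reduce.
There are 2 pivot columns, so rank = 2.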